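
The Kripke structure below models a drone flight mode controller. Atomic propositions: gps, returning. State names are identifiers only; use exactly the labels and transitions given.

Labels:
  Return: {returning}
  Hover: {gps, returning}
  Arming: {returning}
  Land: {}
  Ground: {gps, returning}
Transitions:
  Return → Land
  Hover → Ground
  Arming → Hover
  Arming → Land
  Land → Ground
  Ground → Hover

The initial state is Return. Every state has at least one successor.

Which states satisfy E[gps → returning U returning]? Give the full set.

States satisfying gps → returning: {Return, Hover, Arming, Land, Ground}.
States satisfying returning: {Return, Hover, Arming, Ground}.
States satisfying E[gps → returning U returning]: {Return, Hover, Arming, Land, Ground}.

{Return, Hover, Arming, Land, Ground}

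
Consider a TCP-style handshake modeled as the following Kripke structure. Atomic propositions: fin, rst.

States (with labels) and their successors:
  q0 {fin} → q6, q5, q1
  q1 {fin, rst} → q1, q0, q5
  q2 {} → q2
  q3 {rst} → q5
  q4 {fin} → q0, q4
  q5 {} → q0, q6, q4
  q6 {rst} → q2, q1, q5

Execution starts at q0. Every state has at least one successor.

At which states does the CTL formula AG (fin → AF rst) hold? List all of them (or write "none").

States satisfying fin → AF rst: {q1, q2, q3, q5, q6}.
States satisfying AG (fin → AF rst): {q2}.

{q2}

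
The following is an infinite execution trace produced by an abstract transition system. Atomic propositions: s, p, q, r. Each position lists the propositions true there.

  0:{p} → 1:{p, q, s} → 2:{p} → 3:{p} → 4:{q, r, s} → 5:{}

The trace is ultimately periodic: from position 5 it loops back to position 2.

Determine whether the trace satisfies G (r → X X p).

r → X X p holds at every position 0..5, and those are all positions ever visited, so G (r → X X p) holds.
Positions where r holds: 4.
Check X X p at each: 4→ok.

Satisfied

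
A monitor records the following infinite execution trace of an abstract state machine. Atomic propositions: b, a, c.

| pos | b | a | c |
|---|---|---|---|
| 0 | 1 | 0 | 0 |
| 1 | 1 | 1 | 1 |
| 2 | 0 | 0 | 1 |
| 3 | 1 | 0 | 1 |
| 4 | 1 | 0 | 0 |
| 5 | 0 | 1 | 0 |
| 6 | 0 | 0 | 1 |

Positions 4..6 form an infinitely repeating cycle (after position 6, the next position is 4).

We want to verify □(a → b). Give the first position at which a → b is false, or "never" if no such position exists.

5

Check a → b at each position in order: 0 ✓, 1 ✓, 2 ✓, 3 ✓, 4 ✓.
At position 5 the labels are {a}, so a → b is false there. This is the first violation.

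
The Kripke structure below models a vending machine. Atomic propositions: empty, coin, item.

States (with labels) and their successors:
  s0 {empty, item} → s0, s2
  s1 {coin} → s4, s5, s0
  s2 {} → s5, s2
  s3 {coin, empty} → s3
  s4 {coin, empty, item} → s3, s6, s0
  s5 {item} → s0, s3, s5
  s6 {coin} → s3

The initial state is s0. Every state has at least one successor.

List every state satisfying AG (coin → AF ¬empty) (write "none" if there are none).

States satisfying coin → AF ¬empty: {s0, s1, s2, s5, s6}.
States satisfying AG (coin → AF ¬empty): ∅.

none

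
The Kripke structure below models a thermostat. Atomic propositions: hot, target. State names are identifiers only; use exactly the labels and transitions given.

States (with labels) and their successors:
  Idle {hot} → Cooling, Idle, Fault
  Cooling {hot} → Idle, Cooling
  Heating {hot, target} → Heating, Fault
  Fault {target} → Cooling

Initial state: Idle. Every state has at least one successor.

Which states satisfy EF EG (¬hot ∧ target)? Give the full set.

none

States satisfying EG (¬hot ∧ target): ∅.
States satisfying EF EG (¬hot ∧ target): ∅.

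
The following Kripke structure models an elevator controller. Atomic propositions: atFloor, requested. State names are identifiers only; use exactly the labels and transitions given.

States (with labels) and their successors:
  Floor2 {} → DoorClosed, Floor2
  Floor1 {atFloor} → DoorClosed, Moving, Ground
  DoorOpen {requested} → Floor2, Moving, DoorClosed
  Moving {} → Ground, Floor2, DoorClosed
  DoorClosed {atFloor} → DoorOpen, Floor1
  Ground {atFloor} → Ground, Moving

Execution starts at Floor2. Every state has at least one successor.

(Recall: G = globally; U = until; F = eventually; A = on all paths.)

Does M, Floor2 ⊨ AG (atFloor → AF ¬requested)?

States satisfying atFloor → AF ¬requested: {Floor2, Floor1, DoorOpen, Moving, DoorClosed, Ground}.
States satisfying AG (atFloor → AF ¬requested): {Floor2, Floor1, DoorOpen, Moving, DoorClosed, Ground}.
Every state reachable from Floor2 satisfies atFloor → AF ¬requested.
Floor2 ∈ Sat(AG (atFloor → AF ¬requested)).

Satisfied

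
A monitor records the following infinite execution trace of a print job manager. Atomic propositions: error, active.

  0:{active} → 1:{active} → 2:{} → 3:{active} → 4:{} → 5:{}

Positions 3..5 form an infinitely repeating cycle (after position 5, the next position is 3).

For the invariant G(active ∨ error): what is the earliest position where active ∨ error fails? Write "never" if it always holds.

Check active ∨ error at each position in order: 0 ✓, 1 ✓.
At position 2 the labels are {}, so active ∨ error is false there. This is the first violation.

2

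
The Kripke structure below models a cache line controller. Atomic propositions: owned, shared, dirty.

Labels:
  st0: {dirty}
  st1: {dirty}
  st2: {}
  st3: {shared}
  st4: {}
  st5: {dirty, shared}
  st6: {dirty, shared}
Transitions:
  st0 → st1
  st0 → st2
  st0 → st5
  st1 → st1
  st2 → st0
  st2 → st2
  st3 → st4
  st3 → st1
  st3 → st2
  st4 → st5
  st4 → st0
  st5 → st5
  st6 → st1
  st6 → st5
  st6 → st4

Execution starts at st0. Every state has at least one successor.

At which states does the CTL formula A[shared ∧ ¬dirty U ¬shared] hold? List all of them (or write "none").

{st0, st1, st2, st3, st4}

States satisfying shared ∧ ¬dirty: {st3}.
States satisfying ¬shared: {st0, st1, st2, st4}.
States satisfying A[shared ∧ ¬dirty U ¬shared]: {st0, st1, st2, st3, st4}.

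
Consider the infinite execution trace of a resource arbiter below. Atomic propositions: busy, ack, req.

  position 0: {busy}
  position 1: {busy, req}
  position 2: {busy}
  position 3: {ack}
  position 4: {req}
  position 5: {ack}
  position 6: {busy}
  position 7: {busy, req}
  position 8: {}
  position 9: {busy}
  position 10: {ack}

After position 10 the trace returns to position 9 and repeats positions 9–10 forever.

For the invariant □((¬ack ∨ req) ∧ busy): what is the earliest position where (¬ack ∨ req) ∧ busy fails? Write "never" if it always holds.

Check (¬ack ∨ req) ∧ busy at each position in order: 0 ✓, 1 ✓, 2 ✓.
At position 3 the labels are {ack}, so (¬ack ∨ req) ∧ busy is false there. This is the first violation.

3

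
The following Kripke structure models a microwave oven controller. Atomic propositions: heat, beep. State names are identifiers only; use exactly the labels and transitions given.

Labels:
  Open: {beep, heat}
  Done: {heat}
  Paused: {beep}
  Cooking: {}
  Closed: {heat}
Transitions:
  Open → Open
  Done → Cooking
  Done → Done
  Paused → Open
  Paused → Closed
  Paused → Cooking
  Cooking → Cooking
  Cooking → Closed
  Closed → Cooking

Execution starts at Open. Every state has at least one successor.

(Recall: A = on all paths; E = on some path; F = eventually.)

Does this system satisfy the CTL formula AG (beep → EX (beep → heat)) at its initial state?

States satisfying beep → EX (beep → heat): {Open, Done, Paused, Cooking, Closed}.
States satisfying AG (beep → EX (beep → heat)): {Open, Done, Paused, Cooking, Closed}.
Every state reachable from Open satisfies beep → EX (beep → heat).
Open ∈ Sat(AG (beep → EX (beep → heat))).

Yes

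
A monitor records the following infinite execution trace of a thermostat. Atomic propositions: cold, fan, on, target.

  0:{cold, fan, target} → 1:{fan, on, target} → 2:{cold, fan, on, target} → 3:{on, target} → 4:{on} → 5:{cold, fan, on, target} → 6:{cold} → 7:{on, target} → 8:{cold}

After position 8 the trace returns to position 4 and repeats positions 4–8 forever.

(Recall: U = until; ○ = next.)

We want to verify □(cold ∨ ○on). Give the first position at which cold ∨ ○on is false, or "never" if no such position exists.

7

Check cold ∨ ○on at each position in order: 0 ✓, 1 ✓, 2 ✓, 3 ✓, 4 ✓, 5 ✓, 6 ✓.
At position 7 the labels are {on, target} and the next position 8 has {cold}, so cold ∨ ○on is false there. This is the first violation.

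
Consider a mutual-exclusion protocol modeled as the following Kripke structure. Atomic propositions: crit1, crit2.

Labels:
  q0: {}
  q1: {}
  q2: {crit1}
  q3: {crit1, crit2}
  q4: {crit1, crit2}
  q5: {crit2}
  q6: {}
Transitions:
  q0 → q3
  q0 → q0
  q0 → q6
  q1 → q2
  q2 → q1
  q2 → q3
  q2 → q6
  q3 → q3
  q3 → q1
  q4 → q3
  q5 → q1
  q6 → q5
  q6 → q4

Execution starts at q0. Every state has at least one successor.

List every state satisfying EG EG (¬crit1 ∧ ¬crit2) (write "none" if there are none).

States satisfying EG (¬crit1 ∧ ¬crit2): {q0}.
States satisfying EG EG (¬crit1 ∧ ¬crit2): {q0}.

{q0}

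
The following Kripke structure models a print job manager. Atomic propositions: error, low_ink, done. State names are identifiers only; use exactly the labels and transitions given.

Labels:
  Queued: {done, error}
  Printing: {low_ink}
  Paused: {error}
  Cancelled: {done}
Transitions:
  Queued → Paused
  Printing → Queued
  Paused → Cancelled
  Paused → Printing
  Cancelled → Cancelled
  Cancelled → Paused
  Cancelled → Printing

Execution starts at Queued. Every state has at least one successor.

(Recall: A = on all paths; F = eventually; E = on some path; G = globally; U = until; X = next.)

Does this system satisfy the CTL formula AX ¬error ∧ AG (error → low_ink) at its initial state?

Violated

States satisfying ¬error: {Printing, Cancelled}.
States satisfying AX ¬error: {Paused}.
States satisfying error → low_ink: {Printing, Cancelled}.
States satisfying AG (error → low_ink): ∅.
States satisfying AX ¬error ∧ AG (error → low_ink): ∅.
Queued ∉ Sat(AX ¬error ∧ AG (error → low_ink)).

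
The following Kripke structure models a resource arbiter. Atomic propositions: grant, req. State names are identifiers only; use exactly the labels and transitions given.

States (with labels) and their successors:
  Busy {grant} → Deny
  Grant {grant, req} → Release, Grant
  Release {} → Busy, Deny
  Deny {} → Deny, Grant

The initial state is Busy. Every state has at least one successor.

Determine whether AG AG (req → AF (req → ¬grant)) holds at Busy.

States satisfying AG (req → AF (req → ¬grant)): ∅.
States satisfying AG AG (req → AF (req → ¬grant)): ∅.
Busy is reachable from Busy and violates AG (req → AF (req → ¬grant)), so AG fails at Busy.
Busy ∉ Sat(AG AG (req → AF (req → ¬grant))).

No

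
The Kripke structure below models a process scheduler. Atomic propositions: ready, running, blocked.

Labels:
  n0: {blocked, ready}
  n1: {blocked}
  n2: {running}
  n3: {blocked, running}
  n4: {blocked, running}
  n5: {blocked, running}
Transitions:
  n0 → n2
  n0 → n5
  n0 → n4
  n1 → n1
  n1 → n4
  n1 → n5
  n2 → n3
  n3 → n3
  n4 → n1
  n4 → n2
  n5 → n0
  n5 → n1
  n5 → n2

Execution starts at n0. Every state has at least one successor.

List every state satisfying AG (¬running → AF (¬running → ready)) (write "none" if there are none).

States satisfying ¬running → AF (¬running → ready): {n0, n2, n3, n4, n5}.
States satisfying AG (¬running → AF (¬running → ready)): {n2, n3}.

{n2, n3}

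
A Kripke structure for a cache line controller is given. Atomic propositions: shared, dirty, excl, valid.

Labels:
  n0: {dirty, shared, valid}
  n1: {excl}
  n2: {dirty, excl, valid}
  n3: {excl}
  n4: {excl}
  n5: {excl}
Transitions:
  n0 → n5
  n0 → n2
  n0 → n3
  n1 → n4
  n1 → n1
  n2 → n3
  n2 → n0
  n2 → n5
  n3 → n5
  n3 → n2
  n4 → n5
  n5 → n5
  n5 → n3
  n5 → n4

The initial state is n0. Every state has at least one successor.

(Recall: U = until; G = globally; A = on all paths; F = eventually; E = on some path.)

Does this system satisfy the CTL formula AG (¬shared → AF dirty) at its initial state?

Does not hold

States satisfying ¬shared → AF dirty: {n0, n2}.
States satisfying AG (¬shared → AF dirty): ∅.
n3 is reachable from n0 and violates ¬shared → AF dirty, so AG fails at n0.
n0 ∉ Sat(AG (¬shared → AF dirty)).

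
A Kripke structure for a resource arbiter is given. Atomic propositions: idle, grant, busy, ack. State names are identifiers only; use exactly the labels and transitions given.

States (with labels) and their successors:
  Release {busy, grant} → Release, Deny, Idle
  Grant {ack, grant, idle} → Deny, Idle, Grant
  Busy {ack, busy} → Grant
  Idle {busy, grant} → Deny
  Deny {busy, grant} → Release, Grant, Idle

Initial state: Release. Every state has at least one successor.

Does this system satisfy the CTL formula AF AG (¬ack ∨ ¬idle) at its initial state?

No

States satisfying AG (¬ack ∨ ¬idle): ∅.
States satisfying AF AG (¬ack ∨ ¬idle): ∅.
There is a path from Release along which AG (¬ack ∨ ¬idle) never holds.
Release ∉ Sat(AF AG (¬ack ∨ ¬idle)).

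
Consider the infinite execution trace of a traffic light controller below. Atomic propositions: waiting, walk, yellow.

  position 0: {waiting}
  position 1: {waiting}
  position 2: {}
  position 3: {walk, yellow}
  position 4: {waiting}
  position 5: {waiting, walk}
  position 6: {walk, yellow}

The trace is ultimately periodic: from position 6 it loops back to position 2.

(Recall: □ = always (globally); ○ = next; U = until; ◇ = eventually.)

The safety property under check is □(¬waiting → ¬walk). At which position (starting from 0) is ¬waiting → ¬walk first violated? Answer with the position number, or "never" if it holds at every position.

Check ¬waiting → ¬walk at each position in order: 0 ✓, 1 ✓, 2 ✓.
At position 3 the labels are {walk, yellow}, so ¬waiting → ¬walk is false there. This is the first violation.

3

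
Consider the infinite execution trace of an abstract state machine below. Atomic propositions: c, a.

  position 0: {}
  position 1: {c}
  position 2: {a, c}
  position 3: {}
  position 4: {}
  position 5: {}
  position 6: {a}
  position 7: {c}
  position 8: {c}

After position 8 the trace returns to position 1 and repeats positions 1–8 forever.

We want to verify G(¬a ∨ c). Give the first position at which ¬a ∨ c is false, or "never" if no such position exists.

6

Check ¬a ∨ c at each position in order: 0 ✓, 1 ✓, 2 ✓, 3 ✓, 4 ✓, 5 ✓.
At position 6 the labels are {a}, so ¬a ∨ c is false there. This is the first violation.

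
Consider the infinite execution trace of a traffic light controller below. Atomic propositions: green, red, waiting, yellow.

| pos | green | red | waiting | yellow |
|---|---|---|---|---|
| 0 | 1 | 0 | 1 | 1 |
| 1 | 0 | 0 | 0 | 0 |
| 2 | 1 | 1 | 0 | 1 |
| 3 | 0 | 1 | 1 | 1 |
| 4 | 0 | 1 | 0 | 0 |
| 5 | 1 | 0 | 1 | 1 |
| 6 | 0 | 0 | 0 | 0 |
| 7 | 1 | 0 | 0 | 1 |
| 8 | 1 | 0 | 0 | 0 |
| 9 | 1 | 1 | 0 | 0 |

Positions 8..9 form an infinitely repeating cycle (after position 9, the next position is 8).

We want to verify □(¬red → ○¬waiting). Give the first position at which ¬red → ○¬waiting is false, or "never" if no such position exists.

¬red → ○¬waiting holds at every position 0..9, and those are all the positions the trace ever visits, so the invariant □(¬red → ○¬waiting) is never violated.

never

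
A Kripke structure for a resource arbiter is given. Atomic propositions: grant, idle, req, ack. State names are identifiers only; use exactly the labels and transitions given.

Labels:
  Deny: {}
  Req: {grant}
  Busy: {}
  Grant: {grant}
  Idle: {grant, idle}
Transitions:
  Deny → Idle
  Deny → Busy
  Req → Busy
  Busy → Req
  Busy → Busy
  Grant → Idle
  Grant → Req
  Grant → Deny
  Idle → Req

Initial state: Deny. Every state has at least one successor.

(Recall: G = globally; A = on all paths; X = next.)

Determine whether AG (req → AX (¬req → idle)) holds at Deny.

States satisfying req → AX (¬req → idle): {Deny, Req, Busy, Grant, Idle}.
States satisfying AG (req → AX (¬req → idle)): {Deny, Req, Busy, Grant, Idle}.
Every state reachable from Deny satisfies req → AX (¬req → idle).
Deny ∈ Sat(AG (req → AX (¬req → idle))).

Satisfied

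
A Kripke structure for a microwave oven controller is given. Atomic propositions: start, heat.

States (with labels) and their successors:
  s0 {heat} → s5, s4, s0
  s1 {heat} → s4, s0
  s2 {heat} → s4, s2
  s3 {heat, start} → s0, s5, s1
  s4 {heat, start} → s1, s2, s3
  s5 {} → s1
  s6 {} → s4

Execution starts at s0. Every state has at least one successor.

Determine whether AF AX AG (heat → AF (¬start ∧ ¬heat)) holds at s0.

Does not hold

States satisfying AX AG (heat → AF (¬start ∧ ¬heat)): ∅.
States satisfying AF AX AG (heat → AF (¬start ∧ ¬heat)): ∅.
There is a path from s0 along which AX AG (heat → AF (¬start ∧ ¬heat)) never holds.
s0 ∉ Sat(AF AX AG (heat → AF (¬start ∧ ¬heat))).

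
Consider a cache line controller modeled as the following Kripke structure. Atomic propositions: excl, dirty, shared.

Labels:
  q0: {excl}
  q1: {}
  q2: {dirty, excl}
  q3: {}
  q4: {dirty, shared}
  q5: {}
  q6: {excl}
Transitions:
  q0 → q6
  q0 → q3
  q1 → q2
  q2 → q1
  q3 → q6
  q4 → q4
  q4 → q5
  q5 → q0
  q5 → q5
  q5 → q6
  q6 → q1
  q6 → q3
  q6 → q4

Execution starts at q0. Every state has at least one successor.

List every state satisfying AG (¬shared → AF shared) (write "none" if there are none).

States satisfying ¬shared → AF shared: {q4}.
States satisfying AG (¬shared → AF shared): ∅.

none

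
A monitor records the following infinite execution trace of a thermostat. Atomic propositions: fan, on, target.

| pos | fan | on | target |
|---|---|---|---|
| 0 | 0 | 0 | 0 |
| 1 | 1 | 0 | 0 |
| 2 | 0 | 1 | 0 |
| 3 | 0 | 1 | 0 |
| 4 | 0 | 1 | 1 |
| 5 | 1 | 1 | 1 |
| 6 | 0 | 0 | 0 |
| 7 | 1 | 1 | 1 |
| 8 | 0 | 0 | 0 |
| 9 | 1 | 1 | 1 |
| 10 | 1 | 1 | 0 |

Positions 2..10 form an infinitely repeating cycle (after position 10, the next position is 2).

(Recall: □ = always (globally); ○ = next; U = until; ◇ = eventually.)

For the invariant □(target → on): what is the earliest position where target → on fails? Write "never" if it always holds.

target → on holds at every position 0..10, and those are all the positions the trace ever visits, so the invariant □(target → on) is never violated.

never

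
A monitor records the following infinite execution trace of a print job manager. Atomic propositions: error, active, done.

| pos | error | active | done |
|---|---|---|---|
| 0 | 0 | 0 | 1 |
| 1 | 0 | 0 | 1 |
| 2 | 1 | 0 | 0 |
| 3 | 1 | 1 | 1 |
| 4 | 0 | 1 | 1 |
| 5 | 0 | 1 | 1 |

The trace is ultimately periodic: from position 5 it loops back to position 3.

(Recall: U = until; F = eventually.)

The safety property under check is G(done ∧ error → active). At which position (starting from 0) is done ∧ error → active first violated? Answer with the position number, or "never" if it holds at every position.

done ∧ error → active holds at every position 0..5, and those are all the positions the trace ever visits, so the invariant G(done ∧ error → active) is never violated.

never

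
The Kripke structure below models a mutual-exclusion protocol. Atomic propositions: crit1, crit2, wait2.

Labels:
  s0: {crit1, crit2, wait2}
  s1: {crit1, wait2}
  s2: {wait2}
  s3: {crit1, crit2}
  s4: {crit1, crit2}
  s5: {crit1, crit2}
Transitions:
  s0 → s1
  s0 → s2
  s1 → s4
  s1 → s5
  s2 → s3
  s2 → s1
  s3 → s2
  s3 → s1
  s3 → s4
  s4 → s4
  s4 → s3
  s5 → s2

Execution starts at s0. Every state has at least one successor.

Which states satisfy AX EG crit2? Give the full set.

{s4}

States satisfying EG crit2: {s3, s4}.
States satisfying AX EG crit2: {s4}.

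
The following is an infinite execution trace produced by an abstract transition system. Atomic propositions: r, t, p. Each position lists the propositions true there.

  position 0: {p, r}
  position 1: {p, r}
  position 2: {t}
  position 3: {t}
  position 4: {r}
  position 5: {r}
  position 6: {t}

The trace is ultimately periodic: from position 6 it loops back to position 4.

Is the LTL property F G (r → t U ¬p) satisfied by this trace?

Yes

G (r → t U ¬p) holds at position 2, which is reachable from 0, so F G (r → t U ¬p) holds.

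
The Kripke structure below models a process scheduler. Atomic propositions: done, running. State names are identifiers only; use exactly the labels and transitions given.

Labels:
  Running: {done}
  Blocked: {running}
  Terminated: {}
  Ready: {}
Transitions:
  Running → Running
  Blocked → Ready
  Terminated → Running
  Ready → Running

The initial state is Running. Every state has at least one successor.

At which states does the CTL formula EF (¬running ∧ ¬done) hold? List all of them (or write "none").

{Blocked, Terminated, Ready}

States satisfying ¬running ∧ ¬done: {Terminated, Ready}.
States satisfying EF (¬running ∧ ¬done): {Blocked, Terminated, Ready}.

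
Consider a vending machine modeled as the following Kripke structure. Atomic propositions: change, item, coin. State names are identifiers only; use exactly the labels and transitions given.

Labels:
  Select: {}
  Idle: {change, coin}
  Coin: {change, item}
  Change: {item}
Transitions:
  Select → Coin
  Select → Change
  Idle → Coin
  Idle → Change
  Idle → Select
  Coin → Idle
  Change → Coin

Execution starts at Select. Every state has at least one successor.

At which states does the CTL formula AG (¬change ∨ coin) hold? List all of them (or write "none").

none

States satisfying ¬change ∨ coin: {Select, Idle, Change}.
States satisfying AG (¬change ∨ coin): ∅.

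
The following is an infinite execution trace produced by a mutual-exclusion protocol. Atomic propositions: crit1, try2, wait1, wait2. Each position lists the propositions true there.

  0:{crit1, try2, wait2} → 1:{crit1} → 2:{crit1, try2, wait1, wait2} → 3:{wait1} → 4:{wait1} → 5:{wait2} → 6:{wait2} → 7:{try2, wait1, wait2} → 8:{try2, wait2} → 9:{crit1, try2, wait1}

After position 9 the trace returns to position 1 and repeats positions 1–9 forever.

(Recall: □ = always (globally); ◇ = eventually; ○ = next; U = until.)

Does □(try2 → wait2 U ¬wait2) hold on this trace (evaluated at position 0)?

try2 → wait2 U ¬wait2 holds at every position 0..9, and those are all positions ever visited, so □(try2 → wait2 U ¬wait2) holds.
Positions where try2 holds: 0, 2, 7, 8, 9.
Check wait2 U ¬wait2 at each: 0→ok, 2→ok, 7→ok, 8→ok, 9→ok.

Holds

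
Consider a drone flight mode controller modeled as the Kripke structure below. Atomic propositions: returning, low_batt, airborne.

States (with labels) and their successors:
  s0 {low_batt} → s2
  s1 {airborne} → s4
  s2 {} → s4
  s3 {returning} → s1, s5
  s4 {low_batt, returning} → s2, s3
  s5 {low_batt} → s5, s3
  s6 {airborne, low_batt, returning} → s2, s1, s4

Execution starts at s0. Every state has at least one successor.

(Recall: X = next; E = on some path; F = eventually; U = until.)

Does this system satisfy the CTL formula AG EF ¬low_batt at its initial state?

Holds

States satisfying EF ¬low_batt: {s0, s1, s2, s3, s4, s5, s6}.
States satisfying AG EF ¬low_batt: {s0, s1, s2, s3, s4, s5, s6}.
Every state reachable from s0 satisfies EF ¬low_batt.
s0 ∈ Sat(AG EF ¬low_batt).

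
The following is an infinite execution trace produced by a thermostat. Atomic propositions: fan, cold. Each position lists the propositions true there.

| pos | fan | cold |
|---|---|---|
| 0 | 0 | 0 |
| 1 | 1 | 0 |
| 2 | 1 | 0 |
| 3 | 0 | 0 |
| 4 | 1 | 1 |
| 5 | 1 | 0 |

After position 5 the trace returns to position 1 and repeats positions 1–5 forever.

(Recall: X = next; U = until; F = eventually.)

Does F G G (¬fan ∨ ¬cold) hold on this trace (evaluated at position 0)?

G G (¬fan ∨ ¬cold) is false at every position 0..5, so it never becomes true and F G G (¬fan ∨ ¬cold) fails.

No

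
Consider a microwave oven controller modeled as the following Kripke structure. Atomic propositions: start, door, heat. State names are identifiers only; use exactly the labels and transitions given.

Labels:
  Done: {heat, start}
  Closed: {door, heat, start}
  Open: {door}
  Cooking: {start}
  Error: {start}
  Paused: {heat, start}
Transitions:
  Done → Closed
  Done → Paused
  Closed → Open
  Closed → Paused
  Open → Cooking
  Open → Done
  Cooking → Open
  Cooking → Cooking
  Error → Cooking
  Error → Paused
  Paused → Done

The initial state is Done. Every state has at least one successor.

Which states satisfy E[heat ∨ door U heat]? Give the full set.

States satisfying heat ∨ door: {Done, Closed, Open, Paused}.
States satisfying heat: {Done, Closed, Paused}.
States satisfying E[heat ∨ door U heat]: {Done, Closed, Open, Paused}.

{Done, Closed, Open, Paused}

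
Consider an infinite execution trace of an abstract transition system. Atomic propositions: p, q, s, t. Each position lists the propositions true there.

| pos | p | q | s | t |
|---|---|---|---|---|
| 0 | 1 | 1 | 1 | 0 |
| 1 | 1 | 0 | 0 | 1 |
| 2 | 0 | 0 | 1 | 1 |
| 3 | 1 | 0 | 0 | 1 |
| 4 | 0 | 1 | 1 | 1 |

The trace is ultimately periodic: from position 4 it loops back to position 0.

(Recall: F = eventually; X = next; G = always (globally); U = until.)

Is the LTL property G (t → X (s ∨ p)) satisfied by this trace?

t → X (s ∨ p) holds at every position 0..4, and those are all positions ever visited, so G (t → X (s ∨ p)) holds.
Positions where t holds: 1, 2, 3, 4.
Check X (s ∨ p) at each: 1→ok, 2→ok, 3→ok, 4→ok.

Satisfied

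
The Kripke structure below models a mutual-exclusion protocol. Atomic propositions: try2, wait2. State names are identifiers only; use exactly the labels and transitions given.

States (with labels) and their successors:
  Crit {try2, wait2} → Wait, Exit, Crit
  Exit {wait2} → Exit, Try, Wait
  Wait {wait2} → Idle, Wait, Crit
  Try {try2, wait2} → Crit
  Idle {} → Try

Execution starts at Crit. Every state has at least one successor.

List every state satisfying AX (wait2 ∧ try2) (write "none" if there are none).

States satisfying wait2 ∧ try2: {Crit, Try}.
States satisfying AX (wait2 ∧ try2): {Try, Idle}.

{Try, Idle}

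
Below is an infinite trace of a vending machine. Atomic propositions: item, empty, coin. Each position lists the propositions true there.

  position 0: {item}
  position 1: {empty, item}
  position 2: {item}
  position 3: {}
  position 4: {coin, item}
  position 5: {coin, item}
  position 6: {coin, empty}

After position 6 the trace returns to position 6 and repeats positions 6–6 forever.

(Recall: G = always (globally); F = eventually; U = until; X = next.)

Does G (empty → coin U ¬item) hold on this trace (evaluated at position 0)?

No

empty → coin U ¬item must hold at every position from 0 onward. It fails at position 1, so G (empty → coin U ¬item) is false.
Positions where empty holds: 1, 6.
Check coin U ¬item at each: 1→fails, 6→ok.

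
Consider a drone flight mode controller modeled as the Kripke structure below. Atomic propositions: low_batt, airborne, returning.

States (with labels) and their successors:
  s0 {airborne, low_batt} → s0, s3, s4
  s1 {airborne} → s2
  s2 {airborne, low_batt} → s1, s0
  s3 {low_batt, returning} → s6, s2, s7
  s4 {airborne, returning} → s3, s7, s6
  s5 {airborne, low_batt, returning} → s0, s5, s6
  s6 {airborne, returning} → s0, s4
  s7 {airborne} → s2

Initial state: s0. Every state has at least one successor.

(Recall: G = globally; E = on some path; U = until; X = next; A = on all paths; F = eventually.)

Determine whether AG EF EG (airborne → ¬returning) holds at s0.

Satisfied

States satisfying EF EG (airborne → ¬returning): {s0, s1, s2, s3, s4, s5, s6, s7}.
States satisfying AG EF EG (airborne → ¬returning): {s0, s1, s2, s3, s4, s5, s6, s7}.
Every state reachable from s0 satisfies EF EG (airborne → ¬returning).
s0 ∈ Sat(AG EF EG (airborne → ¬returning)).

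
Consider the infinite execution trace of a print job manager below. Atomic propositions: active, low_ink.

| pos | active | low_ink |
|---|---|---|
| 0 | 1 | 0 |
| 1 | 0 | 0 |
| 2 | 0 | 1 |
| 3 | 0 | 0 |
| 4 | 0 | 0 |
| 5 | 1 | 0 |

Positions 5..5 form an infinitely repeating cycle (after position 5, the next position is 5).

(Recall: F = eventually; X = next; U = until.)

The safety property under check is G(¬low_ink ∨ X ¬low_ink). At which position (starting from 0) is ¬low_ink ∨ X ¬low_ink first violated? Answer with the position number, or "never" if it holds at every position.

never

¬low_ink ∨ X ¬low_ink holds at every position 0..5, and those are all the positions the trace ever visits, so the invariant G(¬low_ink ∨ X ¬low_ink) is never violated.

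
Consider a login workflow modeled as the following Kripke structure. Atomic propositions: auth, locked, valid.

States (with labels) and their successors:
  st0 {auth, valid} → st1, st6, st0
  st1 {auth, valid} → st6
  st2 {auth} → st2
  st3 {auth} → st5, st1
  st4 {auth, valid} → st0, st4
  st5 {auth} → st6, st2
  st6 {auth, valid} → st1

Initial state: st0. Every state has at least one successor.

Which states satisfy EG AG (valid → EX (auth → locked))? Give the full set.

States satisfying AG (valid → EX (auth → locked)): {st2}.
States satisfying EG AG (valid → EX (auth → locked)): {st2}.

{st2}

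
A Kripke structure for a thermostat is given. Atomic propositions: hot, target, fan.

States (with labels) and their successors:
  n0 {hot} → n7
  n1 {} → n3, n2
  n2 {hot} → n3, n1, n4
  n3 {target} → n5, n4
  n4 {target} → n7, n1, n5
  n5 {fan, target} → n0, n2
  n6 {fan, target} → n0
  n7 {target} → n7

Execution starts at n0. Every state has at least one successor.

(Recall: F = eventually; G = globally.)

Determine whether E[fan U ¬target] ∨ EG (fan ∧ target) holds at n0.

States satisfying fan: {n5, n6}.
States satisfying ¬target: {n0, n1, n2}.
States satisfying E[fan U ¬target]: {n0, n1, n2, n5, n6}.
States satisfying fan ∧ target: {n5, n6}.
States satisfying EG (fan ∧ target): ∅.
States satisfying E[fan U ¬target] ∨ EG (fan ∧ target): {n0, n1, n2, n5, n6}.
n0 ∈ Sat(E[fan U ¬target] ∨ EG (fan ∧ target)).

Yes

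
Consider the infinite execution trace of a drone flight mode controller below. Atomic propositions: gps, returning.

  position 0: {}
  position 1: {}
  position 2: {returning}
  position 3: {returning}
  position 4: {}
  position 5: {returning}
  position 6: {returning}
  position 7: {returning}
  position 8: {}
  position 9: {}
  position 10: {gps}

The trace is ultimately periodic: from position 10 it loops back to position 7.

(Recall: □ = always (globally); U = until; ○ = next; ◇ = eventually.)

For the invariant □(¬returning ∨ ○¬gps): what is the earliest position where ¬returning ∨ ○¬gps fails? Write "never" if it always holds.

never

¬returning ∨ ○¬gps holds at every position 0..10, and those are all the positions the trace ever visits, so the invariant □(¬returning ∨ ○¬gps) is never violated.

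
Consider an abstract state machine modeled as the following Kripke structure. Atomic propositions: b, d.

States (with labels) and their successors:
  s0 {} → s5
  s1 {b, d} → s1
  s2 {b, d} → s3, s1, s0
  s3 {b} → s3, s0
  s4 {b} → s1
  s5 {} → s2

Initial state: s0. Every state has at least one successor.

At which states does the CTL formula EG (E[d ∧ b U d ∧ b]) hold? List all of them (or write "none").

{s1, s2}

States satisfying E[d ∧ b U d ∧ b]: {s1, s2}.
States satisfying EG (E[d ∧ b U d ∧ b]): {s1, s2}.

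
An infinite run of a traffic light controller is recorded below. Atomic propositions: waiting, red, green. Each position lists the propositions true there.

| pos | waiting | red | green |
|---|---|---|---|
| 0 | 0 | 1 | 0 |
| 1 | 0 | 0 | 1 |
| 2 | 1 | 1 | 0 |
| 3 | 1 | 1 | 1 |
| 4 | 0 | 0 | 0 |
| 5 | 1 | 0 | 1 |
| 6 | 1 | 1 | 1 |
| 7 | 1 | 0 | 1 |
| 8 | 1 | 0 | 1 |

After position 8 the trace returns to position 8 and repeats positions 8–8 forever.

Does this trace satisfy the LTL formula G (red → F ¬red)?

Yes

red → F ¬red holds at every position 0..8, and those are all positions ever visited, so G (red → F ¬red) holds.
Positions where red holds: 0, 2, 3, 6.
Check F ¬red at each: 0→ok, 2→ok, 3→ok, 6→ok.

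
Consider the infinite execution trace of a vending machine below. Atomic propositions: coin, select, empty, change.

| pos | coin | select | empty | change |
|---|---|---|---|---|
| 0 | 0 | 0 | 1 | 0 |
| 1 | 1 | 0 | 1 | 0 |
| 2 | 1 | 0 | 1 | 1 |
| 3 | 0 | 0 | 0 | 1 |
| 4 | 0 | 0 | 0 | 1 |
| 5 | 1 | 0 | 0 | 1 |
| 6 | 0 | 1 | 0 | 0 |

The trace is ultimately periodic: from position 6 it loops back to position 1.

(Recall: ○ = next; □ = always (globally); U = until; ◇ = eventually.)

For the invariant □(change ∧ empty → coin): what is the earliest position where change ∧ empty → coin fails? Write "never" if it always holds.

never

change ∧ empty → coin holds at every position 0..6, and those are all the positions the trace ever visits, so the invariant □(change ∧ empty → coin) is never violated.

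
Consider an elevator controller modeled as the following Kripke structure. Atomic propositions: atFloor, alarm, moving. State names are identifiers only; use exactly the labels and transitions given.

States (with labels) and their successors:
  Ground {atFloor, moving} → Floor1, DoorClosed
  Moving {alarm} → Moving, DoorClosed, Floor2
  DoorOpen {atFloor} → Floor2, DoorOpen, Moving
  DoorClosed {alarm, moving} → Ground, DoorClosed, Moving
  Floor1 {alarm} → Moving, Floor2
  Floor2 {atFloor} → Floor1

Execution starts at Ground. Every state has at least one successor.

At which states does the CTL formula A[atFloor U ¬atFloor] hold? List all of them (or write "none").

{Ground, Moving, DoorClosed, Floor1, Floor2}

States satisfying atFloor: {Ground, DoorOpen, Floor2}.
States satisfying ¬atFloor: {Moving, DoorClosed, Floor1}.
States satisfying A[atFloor U ¬atFloor]: {Ground, Moving, DoorClosed, Floor1, Floor2}.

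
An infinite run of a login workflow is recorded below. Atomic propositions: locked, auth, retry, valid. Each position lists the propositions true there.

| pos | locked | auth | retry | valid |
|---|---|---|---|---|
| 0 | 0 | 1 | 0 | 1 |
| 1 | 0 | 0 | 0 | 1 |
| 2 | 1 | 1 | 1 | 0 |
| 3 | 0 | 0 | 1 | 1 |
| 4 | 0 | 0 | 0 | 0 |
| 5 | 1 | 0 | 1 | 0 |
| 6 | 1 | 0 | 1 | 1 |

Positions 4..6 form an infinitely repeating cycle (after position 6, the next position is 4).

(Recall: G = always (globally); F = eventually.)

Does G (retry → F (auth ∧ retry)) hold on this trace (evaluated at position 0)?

retry → F (auth ∧ retry) must hold at every position from 0 onward. It fails at position 3, so G (retry → F (auth ∧ retry)) is false.
Positions where retry holds: 2, 3, 5, 6.
Check F (auth ∧ retry) at each: 2→ok, 3→fails, 5→fails, 6→fails.

Does not hold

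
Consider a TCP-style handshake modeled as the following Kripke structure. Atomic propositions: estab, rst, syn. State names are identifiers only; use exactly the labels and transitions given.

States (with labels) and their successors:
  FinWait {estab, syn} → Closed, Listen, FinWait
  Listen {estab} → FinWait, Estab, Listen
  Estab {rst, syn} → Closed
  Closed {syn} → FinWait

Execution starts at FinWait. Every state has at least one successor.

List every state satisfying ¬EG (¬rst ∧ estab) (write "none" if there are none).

States satisfying ¬rst ∧ estab: {FinWait, Listen}.
States satisfying EG (¬rst ∧ estab): {FinWait, Listen}.
States satisfying ¬EG (¬rst ∧ estab): {Estab, Closed}.

{Estab, Closed}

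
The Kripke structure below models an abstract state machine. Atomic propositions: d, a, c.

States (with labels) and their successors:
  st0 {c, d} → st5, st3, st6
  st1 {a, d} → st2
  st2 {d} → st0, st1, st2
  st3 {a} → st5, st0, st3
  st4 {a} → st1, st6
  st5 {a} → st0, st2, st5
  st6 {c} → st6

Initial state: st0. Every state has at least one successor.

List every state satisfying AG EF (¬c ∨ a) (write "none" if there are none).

States satisfying EF (¬c ∨ a): {st0, st1, st2, st3, st4, st5}.
States satisfying AG EF (¬c ∨ a): ∅.

none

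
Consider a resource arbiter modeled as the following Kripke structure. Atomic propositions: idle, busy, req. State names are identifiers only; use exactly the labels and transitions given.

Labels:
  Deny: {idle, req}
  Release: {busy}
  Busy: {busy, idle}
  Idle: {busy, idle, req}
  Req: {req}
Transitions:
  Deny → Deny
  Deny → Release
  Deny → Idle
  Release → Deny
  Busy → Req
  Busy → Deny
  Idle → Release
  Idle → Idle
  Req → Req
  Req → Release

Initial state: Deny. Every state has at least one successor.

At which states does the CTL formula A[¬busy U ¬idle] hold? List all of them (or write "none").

{Release, Req}

States satisfying ¬busy: {Deny, Req}.
States satisfying ¬idle: {Release, Req}.
States satisfying A[¬busy U ¬idle]: {Release, Req}.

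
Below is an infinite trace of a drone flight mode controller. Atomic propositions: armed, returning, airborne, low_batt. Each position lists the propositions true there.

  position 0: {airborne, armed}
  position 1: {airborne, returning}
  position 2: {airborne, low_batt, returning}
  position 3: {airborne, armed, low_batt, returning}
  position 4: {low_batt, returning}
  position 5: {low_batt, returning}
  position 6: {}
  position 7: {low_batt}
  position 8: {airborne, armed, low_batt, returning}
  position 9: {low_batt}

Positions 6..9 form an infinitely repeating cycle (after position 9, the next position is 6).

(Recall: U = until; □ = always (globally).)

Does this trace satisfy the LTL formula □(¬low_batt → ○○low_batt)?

Satisfied

¬low_batt → ○○low_batt holds at every position 0..9, and those are all positions ever visited, so □(¬low_batt → ○○low_batt) holds.
Positions where ¬low_batt holds: 0, 1, 6.
Check ○○low_batt at each: 0→ok, 1→ok, 6→ok.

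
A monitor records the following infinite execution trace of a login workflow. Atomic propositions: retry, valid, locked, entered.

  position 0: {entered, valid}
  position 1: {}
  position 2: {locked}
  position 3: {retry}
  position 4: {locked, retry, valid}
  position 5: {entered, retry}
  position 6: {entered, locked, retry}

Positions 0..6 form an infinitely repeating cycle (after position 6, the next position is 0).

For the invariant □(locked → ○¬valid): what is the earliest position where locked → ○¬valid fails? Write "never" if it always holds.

Check locked → ○¬valid at each position in order: 0 ✓, 1 ✓, 2 ✓, 3 ✓, 4 ✓, 5 ✓.
At position 6 the labels are {entered, locked, retry} and the next position 0 has {entered, valid}, so locked → ○¬valid is false there. This is the first violation.

6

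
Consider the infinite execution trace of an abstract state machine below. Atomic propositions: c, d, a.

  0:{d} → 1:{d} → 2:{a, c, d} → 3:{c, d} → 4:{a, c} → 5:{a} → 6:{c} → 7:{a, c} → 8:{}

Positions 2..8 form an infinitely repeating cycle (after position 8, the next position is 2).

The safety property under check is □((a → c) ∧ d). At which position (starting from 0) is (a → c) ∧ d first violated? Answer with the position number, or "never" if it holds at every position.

4

Check (a → c) ∧ d at each position in order: 0 ✓, 1 ✓, 2 ✓, 3 ✓.
At position 4 the labels are {a, c}, so (a → c) ∧ d is false there. This is the first violation.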